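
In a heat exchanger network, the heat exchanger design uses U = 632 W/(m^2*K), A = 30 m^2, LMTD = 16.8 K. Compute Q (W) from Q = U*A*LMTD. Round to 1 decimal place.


Q = U * A * LMTD
Q = 632 * 30 * 16.8
Q = 318528.0 W


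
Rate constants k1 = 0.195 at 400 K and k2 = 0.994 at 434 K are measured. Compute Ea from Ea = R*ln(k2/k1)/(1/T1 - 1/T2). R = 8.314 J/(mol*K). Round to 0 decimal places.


Ea = R * ln(k2/k1) / (1/T1 - 1/T2)
ln(k2/k1) = ln(0.994/0.195) = 1.6287376
1/T1 - 1/T2 = 1/400 - 1/434 = 0.000195852535
Ea = 8.314 * 1.6287376 / 0.000195852535
Ea = 69140 J/mol


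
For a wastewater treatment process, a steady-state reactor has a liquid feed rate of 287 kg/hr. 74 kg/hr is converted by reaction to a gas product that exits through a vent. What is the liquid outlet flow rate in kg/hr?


Steady-state mass balance on the main outlet: F_out = F_in - F_removed
F_out = 287 - 74
F_out = 213 kg/hr


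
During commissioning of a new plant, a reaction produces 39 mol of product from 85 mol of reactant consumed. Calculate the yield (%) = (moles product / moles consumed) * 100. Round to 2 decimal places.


Yield = (moles product / moles consumed) * 100%
Yield = (39 / 85) * 100
Yield = 0.4588 * 100
Yield = 45.88%


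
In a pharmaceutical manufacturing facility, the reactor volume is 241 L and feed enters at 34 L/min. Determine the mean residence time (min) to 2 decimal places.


tau = V / v0
tau = 241 / 34
tau = 7.09 min


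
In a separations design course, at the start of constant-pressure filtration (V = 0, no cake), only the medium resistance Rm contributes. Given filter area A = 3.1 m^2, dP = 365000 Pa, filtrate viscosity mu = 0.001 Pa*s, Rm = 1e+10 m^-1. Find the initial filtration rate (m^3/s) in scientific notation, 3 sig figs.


rate = A * dP / (mu * Rm)
rate = 3.1 * 365000 / (0.001 * 1e+10)
rate = 1131500.0 / 1.000e+07
rate = 1.13e-01 m^3/s


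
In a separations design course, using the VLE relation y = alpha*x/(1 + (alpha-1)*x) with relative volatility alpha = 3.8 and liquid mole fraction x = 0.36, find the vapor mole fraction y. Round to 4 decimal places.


y = alpha*x / (1 + (alpha-1)*x)
y = 3.8*0.36 / (1 + (3.8-1)*0.36)
y = 1.368 / (1 + 1.008)
y = 1.368 / 2.008
y = 0.6813


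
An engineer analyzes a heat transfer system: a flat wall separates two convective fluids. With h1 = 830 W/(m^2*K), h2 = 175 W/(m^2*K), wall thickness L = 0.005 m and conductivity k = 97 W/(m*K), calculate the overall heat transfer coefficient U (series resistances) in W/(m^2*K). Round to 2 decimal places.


1/U = 1/h1 + L/k + 1/h2
1/U = 1/830 + 0.005/97 + 1/175
1/U = 0.0012048193 + 5.15464e-05 + 0.0057142857
1/U = 0.0069706514
U = 143.46 W/(m^2*K)


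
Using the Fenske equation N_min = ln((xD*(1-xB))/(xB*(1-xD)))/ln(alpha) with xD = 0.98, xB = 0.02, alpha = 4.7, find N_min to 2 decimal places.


N_min = ln((xD*(1-xB))/(xB*(1-xD))) / ln(alpha)
Numerator inside ln: 0.9604 / 0.0004 = 2401.0
ln(2401.0) = 7.783641
ln(alpha) = ln(4.7) = 1.547563
N_min = 7.783641 / 1.547563 = 5.03


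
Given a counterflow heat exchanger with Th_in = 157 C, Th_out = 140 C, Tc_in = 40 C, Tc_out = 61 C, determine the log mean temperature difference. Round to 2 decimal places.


dT1 = Th_in - Tc_out = 157 - 61 = 96
dT2 = Th_out - Tc_in = 140 - 40 = 100
LMTD = (dT1 - dT2) / ln(dT1/dT2)
LMTD = (96 - 100) / ln(96/100)
LMTD = 97.99 K


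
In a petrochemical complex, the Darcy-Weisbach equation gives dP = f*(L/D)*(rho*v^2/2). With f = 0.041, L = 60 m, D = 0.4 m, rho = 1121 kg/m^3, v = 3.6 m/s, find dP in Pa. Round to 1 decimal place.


dP = f * (L/D) * (rho*v^2/2)
dP = 0.041 * (60/0.4) * (1121*3.6^2/2)
L/D = 150.0
rho*v^2/2 = 1121*12.96/2 = 7264.08
dP = 0.041 * 150.0 * 7264.08
dP = 44674.1 Pa


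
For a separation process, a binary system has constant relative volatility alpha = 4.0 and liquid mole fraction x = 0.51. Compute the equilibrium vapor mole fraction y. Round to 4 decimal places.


y = alpha*x / (1 + (alpha-1)*x)
y = 4.0*0.51 / (1 + (4.0-1)*0.51)
y = 2.04 / (1 + 1.53)
y = 2.04 / 2.53
y = 0.8063


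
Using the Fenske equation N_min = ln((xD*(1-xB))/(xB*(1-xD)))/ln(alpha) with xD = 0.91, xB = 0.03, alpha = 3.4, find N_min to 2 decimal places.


N_min = ln((xD*(1-xB))/(xB*(1-xD))) / ln(alpha)
Numerator inside ln: 0.8827 / 0.0027 = 326.925926
ln(326.925926) = 5.789734
ln(alpha) = ln(3.4) = 1.223775
N_min = 5.789734 / 1.223775 = 4.73


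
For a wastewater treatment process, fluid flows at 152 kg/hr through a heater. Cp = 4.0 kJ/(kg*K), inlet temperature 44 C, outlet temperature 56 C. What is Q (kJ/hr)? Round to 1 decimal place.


Q = m_dot * Cp * (T2 - T1)
Q = 152 * 4.0 * (56 - 44)
Q = 152 * 4.0 * 12
Q = 7296.0 kJ/hr


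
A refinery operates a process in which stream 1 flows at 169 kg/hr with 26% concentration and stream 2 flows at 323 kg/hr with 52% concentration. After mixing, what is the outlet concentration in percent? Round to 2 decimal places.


Mass balance on solute: F1*x1 + F2*x2 = F3*x3
F3 = F1 + F2 = 169 + 323 = 492 kg/hr
x3 = (F1*x1 + F2*x2)/F3
x3 = (169*0.26 + 323*0.52) / 492
x3 = 43.07%


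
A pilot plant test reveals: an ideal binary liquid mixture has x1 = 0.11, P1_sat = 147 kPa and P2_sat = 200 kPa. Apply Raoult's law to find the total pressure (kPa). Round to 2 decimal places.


P = x1*P1_sat + x2*P2_sat
x2 = 1 - x1 = 1 - 0.11 = 0.89
P = 0.11*147 + 0.89*200
P = 16.17 + 178.0
P = 194.17 kPa


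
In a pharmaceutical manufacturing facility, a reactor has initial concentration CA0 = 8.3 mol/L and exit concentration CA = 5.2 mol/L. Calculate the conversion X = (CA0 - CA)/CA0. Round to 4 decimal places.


X = (CA0 - CA) / CA0
X = (8.3 - 5.2) / 8.3
X = 3.1 / 8.3
X = 0.3735


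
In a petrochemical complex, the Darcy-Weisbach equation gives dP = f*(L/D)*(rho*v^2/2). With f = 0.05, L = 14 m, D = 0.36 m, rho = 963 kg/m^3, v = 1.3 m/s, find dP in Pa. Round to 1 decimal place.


dP = f * (L/D) * (rho*v^2/2)
dP = 0.05 * (14/0.36) * (963*1.3^2/2)
L/D = 38.88888889
rho*v^2/2 = 963*1.69/2 = 813.735
dP = 0.05 * 38.88888889 * 813.735
dP = 1582.3 Pa


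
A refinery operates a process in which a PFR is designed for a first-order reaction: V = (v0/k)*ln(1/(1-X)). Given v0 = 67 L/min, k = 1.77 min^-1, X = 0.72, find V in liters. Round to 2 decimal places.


V = (v0/k) * ln(1/(1-X))
V = (67/1.77) * ln(1/(1-0.72))
V = 37.853107 * ln(3.571429)
V = 37.853107 * 1.272966
V = 48.19 L


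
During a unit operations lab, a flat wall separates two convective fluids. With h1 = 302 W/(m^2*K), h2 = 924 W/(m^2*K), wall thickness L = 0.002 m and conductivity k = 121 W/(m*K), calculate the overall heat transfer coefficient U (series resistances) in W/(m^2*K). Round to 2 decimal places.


1/U = 1/h1 + L/k + 1/h2
1/U = 1/302 + 0.002/121 + 1/924
1/U = 0.0033112583 + 1.65289e-05 + 0.0010822511
1/U = 0.0044100383
U = 226.76 W/(m^2*K)


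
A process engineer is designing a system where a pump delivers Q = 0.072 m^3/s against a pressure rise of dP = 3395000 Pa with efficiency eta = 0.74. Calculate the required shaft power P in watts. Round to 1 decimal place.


P = Q * dP / eta
P = 0.072 * 3395000 / 0.74
P = 244440.0 / 0.74
P = 330324.3 W


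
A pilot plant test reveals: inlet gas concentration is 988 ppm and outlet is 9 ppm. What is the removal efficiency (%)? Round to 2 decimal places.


Efficiency = (G_in - G_out) / G_in * 100%
Efficiency = (988 - 9) / 988 * 100
Efficiency = 979 / 988 * 100
Efficiency = 99.09%


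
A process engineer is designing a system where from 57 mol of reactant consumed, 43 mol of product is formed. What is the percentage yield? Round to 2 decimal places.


Yield = (moles product / moles consumed) * 100%
Yield = (43 / 57) * 100
Yield = 0.7544 * 100
Yield = 75.44%


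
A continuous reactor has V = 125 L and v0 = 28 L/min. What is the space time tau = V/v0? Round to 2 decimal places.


tau = V / v0
tau = 125 / 28
tau = 4.46 min


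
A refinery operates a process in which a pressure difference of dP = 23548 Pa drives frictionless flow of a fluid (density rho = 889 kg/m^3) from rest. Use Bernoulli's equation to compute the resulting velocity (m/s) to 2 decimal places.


v = sqrt(2*dP/rho)
v = sqrt(2*23548/889)
v = sqrt(52.976378)
v = 7.28 m/s


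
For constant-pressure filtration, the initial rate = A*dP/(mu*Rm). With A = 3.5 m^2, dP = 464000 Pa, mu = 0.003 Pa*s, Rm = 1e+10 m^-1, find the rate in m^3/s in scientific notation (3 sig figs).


rate = A * dP / (mu * Rm)
rate = 3.5 * 464000 / (0.003 * 1e+10)
rate = 1624000.0 / 3.000e+07
rate = 5.41e-02 m^3/s


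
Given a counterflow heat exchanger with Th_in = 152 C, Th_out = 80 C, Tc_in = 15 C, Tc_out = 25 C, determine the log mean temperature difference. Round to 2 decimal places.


dT1 = Th_in - Tc_out = 152 - 25 = 127
dT2 = Th_out - Tc_in = 80 - 15 = 65
LMTD = (dT1 - dT2) / ln(dT1/dT2)
LMTD = (127 - 65) / ln(127/65)
LMTD = 92.56 K


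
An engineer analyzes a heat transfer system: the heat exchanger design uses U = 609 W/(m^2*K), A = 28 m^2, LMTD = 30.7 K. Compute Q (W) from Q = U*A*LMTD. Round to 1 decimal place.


Q = U * A * LMTD
Q = 609 * 28 * 30.7
Q = 523496.4 W


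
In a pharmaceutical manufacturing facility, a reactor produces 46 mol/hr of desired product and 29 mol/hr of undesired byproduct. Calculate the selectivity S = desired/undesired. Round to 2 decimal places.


S = desired product rate / undesired product rate
S = 46 / 29
S = 1.59


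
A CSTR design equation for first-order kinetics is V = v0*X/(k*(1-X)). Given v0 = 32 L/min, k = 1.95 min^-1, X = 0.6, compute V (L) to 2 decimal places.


V = v0 * X / (k * (1 - X))
V = 32 * 0.6 / (1.95 * (1 - 0.6))
V = 19.2 / (1.95 * 0.4)
V = 19.2 / 0.78
V = 24.62 L


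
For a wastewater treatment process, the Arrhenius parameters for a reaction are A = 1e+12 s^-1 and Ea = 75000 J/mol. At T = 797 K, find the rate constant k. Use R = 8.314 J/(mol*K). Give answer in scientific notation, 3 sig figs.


k = A * exp(-Ea/(R*T))
k = 1e+12 * exp(-75000 / (8.314 * 797))
k = 1e+12 * exp(-11.318605)
k = 1.21e+07


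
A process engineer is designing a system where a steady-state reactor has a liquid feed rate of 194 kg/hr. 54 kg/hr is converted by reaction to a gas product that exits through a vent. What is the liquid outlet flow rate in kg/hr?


Steady-state mass balance on the main outlet: F_out = F_in - F_removed
F_out = 194 - 54
F_out = 140 kg/hr


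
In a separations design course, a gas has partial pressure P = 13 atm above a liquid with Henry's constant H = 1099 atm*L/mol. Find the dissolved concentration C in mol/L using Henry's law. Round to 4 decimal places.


C = P / H
C = 13 / 1099
C = 0.0118 mol/L


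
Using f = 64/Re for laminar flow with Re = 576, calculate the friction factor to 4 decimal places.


f = 64 / Re
f = 64 / 576
f = 0.1111


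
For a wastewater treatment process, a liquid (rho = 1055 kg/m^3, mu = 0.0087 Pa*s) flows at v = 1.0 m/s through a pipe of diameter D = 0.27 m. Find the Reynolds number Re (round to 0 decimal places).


Re = rho * v * D / mu
Re = 1055 * 1.0 * 0.27 / 0.0087
Re = 284.85 / 0.0087
Re = 32741


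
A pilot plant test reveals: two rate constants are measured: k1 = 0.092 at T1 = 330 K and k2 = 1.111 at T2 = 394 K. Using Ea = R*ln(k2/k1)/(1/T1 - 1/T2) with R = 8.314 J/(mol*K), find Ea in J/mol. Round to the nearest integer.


Ea = R * ln(k2/k1) / (1/T1 - 1/T2)
ln(k2/k1) = ln(1.111/0.092) = 2.4912272
1/T1 - 1/T2 = 1/330 - 1/394 = 0.000492231964
Ea = 8.314 * 2.4912272 / 0.000492231964
Ea = 42078 J/mol


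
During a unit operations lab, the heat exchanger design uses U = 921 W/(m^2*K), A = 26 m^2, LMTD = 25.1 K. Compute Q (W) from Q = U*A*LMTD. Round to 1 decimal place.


Q = U * A * LMTD
Q = 921 * 26 * 25.1
Q = 601044.6 W


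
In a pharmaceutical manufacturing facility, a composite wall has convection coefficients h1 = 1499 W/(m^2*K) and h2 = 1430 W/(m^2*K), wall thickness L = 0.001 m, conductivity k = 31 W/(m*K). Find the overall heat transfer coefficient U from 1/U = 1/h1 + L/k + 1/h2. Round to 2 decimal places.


1/U = 1/h1 + L/k + 1/h2
1/U = 1/1499 + 0.001/31 + 1/1430
1/U = 0.0006671114 + 3.22581e-05 + 0.0006993007
1/U = 0.0013986702
U = 714.96 W/(m^2*K)


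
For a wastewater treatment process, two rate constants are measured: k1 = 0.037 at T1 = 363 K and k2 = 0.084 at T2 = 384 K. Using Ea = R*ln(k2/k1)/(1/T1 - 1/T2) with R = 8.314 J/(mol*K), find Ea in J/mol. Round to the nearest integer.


Ea = R * ln(k2/k1) / (1/T1 - 1/T2)
ln(k2/k1) = ln(0.084/0.037) = 0.8198989
1/T1 - 1/T2 = 1/363 - 1/384 = 0.00015065427
Ea = 8.314 * 0.8198989 / 0.00015065427
Ea = 45247 J/mol


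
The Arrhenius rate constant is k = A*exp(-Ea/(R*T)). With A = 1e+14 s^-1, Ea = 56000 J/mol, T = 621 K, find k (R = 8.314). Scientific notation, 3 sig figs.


k = A * exp(-Ea/(R*T))
k = 1e+14 * exp(-56000 / (8.314 * 621))
k = 1e+14 * exp(-10.84642)
k = 1.95e+09


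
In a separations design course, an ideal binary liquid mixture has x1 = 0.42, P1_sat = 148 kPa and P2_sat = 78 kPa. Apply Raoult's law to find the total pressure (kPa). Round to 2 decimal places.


P = x1*P1_sat + x2*P2_sat
x2 = 1 - x1 = 1 - 0.42 = 0.58
P = 0.42*148 + 0.58*78
P = 62.16 + 45.24
P = 107.40 kPa


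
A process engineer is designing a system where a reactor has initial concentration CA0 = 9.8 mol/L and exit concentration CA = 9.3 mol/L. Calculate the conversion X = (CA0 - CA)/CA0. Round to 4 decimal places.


X = (CA0 - CA) / CA0
X = (9.8 - 9.3) / 9.8
X = 0.5 / 9.8
X = 0.0510


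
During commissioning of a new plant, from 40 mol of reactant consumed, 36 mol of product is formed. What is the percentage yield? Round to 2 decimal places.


Yield = (moles product / moles consumed) * 100%
Yield = (36 / 40) * 100
Yield = 0.9 * 100
Yield = 90.00%


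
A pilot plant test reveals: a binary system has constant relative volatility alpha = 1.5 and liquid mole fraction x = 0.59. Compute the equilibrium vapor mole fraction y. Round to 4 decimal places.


y = alpha*x / (1 + (alpha-1)*x)
y = 1.5*0.59 / (1 + (1.5-1)*0.59)
y = 0.885 / (1 + 0.295)
y = 0.885 / 1.295
y = 0.6834


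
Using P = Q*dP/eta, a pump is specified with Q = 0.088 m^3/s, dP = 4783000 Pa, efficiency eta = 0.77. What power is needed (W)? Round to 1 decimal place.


P = Q * dP / eta
P = 0.088 * 4783000 / 0.77
P = 420904.0 / 0.77
P = 546628.6 W


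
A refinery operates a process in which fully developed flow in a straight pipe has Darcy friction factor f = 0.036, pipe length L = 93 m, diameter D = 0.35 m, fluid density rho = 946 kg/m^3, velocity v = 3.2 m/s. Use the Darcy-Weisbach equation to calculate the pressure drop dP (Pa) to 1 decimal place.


dP = f * (L/D) * (rho*v^2/2)
dP = 0.036 * (93/0.35) * (946*3.2^2/2)
L/D = 265.71428571
rho*v^2/2 = 946*10.24/2 = 4843.52
dP = 0.036 * 265.71428571 * 4843.52
dP = 46331.7 Pa


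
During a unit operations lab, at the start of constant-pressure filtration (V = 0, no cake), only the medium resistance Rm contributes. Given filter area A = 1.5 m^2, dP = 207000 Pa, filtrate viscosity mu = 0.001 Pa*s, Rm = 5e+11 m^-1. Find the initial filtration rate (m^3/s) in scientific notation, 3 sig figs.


rate = A * dP / (mu * Rm)
rate = 1.5 * 207000 / (0.001 * 5e+11)
rate = 310500.0 / 5.000e+08
rate = 6.21e-04 m^3/s


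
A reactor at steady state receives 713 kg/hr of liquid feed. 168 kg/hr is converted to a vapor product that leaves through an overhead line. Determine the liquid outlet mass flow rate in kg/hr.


Steady-state mass balance on the main outlet: F_out = F_in - F_removed
F_out = 713 - 168
F_out = 545 kg/hr


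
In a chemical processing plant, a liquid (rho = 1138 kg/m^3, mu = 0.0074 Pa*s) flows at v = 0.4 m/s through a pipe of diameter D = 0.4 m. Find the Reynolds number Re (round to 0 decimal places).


Re = rho * v * D / mu
Re = 1138 * 0.4 * 0.4 / 0.0074
Re = 182.08 / 0.0074
Re = 24605


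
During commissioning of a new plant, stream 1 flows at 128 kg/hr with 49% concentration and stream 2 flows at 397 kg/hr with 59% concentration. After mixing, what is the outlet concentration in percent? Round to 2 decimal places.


Mass balance on solute: F1*x1 + F2*x2 = F3*x3
F3 = F1 + F2 = 128 + 397 = 525 kg/hr
x3 = (F1*x1 + F2*x2)/F3
x3 = (128*0.49 + 397*0.59) / 525
x3 = 56.56%


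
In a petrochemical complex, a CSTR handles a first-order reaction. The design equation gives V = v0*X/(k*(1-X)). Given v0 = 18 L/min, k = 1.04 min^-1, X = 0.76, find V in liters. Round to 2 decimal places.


V = v0 * X / (k * (1 - X))
V = 18 * 0.76 / (1.04 * (1 - 0.76))
V = 13.68 / (1.04 * 0.24)
V = 13.68 / 0.2496
V = 54.81 L


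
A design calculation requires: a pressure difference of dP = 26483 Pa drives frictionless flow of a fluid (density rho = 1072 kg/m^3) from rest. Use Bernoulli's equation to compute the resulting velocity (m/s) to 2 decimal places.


v = sqrt(2*dP/rho)
v = sqrt(2*26483/1072)
v = sqrt(49.408582)
v = 7.03 m/s


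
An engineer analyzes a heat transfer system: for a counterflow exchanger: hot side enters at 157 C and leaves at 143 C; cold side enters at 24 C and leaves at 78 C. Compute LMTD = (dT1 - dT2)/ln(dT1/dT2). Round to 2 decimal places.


dT1 = Th_in - Tc_out = 157 - 78 = 79
dT2 = Th_out - Tc_in = 143 - 24 = 119
LMTD = (dT1 - dT2) / ln(dT1/dT2)
LMTD = (79 - 119) / ln(79/119)
LMTD = 97.64 K


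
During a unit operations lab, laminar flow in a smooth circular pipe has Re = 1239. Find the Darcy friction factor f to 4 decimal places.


f = 64 / Re
f = 64 / 1239
f = 0.0517


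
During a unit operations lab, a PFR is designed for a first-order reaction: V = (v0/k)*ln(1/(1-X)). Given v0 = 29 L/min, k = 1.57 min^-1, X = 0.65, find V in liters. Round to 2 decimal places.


V = (v0/k) * ln(1/(1-X))
V = (29/1.57) * ln(1/(1-0.65))
V = 18.471338 * ln(2.857143)
V = 18.471338 * 1.049822
V = 19.39 L


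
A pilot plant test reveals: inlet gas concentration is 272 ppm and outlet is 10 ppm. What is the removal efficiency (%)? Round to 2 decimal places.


Efficiency = (G_in - G_out) / G_in * 100%
Efficiency = (272 - 10) / 272 * 100
Efficiency = 262 / 272 * 100
Efficiency = 96.32%


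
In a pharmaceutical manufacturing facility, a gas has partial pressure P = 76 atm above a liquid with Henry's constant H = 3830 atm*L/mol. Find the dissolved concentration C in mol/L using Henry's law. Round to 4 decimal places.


C = P / H
C = 76 / 3830
C = 0.0198 mol/L


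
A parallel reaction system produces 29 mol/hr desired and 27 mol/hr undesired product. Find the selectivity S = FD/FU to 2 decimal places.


S = desired product rate / undesired product rate
S = 29 / 27
S = 1.07


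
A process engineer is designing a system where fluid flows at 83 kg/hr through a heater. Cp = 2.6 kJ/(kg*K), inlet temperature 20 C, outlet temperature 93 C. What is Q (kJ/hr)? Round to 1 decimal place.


Q = m_dot * Cp * (T2 - T1)
Q = 83 * 2.6 * (93 - 20)
Q = 83 * 2.6 * 73
Q = 15753.4 kJ/hr


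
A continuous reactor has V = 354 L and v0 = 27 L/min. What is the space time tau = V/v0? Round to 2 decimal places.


tau = V / v0
tau = 354 / 27
tau = 13.11 min


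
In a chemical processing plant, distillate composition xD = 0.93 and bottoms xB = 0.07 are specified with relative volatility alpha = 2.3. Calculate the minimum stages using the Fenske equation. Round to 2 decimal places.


N_min = ln((xD*(1-xB))/(xB*(1-xD))) / ln(alpha)
Numerator inside ln: 0.8649 / 0.0049 = 176.510204
ln(176.510204) = 5.173379
ln(alpha) = ln(2.3) = 0.832909
N_min = 5.173379 / 0.832909 = 6.21


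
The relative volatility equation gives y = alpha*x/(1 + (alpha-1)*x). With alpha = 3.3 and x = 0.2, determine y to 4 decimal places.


y = alpha*x / (1 + (alpha-1)*x)
y = 3.3*0.2 / (1 + (3.3-1)*0.2)
y = 0.66 / (1 + 0.46)
y = 0.66 / 1.46
y = 0.4521


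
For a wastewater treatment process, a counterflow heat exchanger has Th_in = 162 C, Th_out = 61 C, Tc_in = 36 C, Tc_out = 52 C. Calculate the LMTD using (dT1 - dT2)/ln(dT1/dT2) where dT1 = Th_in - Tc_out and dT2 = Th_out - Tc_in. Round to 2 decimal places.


dT1 = Th_in - Tc_out = 162 - 52 = 110
dT2 = Th_out - Tc_in = 61 - 36 = 25
LMTD = (dT1 - dT2) / ln(dT1/dT2)
LMTD = (110 - 25) / ln(110/25)
LMTD = 57.37 K


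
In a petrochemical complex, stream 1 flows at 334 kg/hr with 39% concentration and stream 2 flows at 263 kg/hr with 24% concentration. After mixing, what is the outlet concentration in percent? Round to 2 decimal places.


Mass balance on solute: F1*x1 + F2*x2 = F3*x3
F3 = F1 + F2 = 334 + 263 = 597 kg/hr
x3 = (F1*x1 + F2*x2)/F3
x3 = (334*0.39 + 263*0.24) / 597
x3 = 32.39%


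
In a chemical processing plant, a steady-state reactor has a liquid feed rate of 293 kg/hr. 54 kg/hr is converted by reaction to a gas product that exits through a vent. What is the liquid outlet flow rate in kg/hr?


Steady-state mass balance on the main outlet: F_out = F_in - F_removed
F_out = 293 - 54
F_out = 239 kg/hr


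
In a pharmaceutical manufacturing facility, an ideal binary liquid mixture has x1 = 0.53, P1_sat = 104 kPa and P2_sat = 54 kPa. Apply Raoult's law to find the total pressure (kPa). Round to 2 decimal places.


P = x1*P1_sat + x2*P2_sat
x2 = 1 - x1 = 1 - 0.53 = 0.47
P = 0.53*104 + 0.47*54
P = 55.12 + 25.38
P = 80.50 kPa


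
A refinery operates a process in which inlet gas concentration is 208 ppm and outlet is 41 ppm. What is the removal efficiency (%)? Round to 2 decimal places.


Efficiency = (G_in - G_out) / G_in * 100%
Efficiency = (208 - 41) / 208 * 100
Efficiency = 167 / 208 * 100
Efficiency = 80.29%


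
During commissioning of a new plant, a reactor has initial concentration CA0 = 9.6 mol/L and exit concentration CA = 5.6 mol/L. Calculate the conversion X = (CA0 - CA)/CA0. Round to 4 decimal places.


X = (CA0 - CA) / CA0
X = (9.6 - 5.6) / 9.6
X = 4.0 / 9.6
X = 0.4167


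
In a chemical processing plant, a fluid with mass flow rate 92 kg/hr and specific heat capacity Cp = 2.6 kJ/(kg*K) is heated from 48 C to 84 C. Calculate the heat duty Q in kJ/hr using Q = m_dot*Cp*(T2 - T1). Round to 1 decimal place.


Q = m_dot * Cp * (T2 - T1)
Q = 92 * 2.6 * (84 - 48)
Q = 92 * 2.6 * 36
Q = 8611.2 kJ/hr


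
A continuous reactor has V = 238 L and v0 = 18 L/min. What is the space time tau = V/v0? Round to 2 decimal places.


tau = V / v0
tau = 238 / 18
tau = 13.22 min


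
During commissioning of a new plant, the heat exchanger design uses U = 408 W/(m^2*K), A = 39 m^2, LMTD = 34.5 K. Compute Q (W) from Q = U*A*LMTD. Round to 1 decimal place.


Q = U * A * LMTD
Q = 408 * 39 * 34.5
Q = 548964.0 W


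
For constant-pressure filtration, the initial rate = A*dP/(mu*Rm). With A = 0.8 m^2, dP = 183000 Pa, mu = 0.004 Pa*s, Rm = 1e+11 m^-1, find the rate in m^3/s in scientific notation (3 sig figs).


rate = A * dP / (mu * Rm)
rate = 0.8 * 183000 / (0.004 * 1e+11)
rate = 146400.0 / 4.000e+08
rate = 3.66e-04 m^3/s


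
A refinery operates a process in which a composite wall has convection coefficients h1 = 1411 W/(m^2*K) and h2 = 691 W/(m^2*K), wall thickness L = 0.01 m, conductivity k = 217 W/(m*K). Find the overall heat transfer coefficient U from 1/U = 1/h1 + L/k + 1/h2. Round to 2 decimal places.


1/U = 1/h1 + L/k + 1/h2
1/U = 1/1411 + 0.01/217 + 1/691
1/U = 0.0007087172 + 4.60829e-05 + 0.001447178
1/U = 0.0022019781
U = 454.14 W/(m^2*K)


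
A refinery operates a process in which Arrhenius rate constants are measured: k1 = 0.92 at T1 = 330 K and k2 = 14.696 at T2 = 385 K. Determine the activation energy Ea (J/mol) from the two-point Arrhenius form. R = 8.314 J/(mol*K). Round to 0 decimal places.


Ea = R * ln(k2/k1) / (1/T1 - 1/T2)
ln(k2/k1) = ln(14.696/0.92) = 2.770957
1/T1 - 1/T2 = 1/330 - 1/385 = 0.000432900433
Ea = 8.314 * 2.770957 / 0.000432900433
Ea = 53217 J/mol


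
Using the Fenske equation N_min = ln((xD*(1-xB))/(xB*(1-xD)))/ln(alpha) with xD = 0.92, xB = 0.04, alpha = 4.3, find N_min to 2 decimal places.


N_min = ln((xD*(1-xB))/(xB*(1-xD))) / ln(alpha)
Numerator inside ln: 0.8832 / 0.0032 = 276.0
ln(276.0) = 5.620401
ln(alpha) = ln(4.3) = 1.458615
N_min = 5.620401 / 1.458615 = 3.85


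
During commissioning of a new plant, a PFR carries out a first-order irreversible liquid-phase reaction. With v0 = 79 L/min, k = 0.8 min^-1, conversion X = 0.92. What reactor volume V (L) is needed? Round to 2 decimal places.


V = (v0/k) * ln(1/(1-X))
V = (79/0.8) * ln(1/(1-0.92))
V = 98.75 * ln(12.5)
V = 98.75 * 2.525729
V = 249.42 L


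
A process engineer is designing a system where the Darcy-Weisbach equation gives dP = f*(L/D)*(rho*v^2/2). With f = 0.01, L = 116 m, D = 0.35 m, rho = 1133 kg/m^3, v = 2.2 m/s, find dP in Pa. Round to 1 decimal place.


dP = f * (L/D) * (rho*v^2/2)
dP = 0.01 * (116/0.35) * (1133*2.2^2/2)
L/D = 331.42857143
rho*v^2/2 = 1133*4.84/2 = 2741.86
dP = 0.01 * 331.42857143 * 2741.86
dP = 9087.3 Pa


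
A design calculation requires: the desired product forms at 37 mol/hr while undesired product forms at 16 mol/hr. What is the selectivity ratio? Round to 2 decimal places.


S = desired product rate / undesired product rate
S = 37 / 16
S = 2.31


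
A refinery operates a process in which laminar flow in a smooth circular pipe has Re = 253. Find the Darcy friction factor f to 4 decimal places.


f = 64 / Re
f = 64 / 253
f = 0.2530


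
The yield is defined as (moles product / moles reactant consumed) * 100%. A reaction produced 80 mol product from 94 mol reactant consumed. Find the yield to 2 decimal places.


Yield = (moles product / moles consumed) * 100%
Yield = (80 / 94) * 100
Yield = 0.8511 * 100
Yield = 85.11%


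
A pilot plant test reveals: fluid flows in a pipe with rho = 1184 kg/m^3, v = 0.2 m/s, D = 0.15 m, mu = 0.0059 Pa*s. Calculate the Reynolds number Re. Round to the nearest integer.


Re = rho * v * D / mu
Re = 1184 * 0.2 * 0.15 / 0.0059
Re = 35.52 / 0.0059
Re = 6020


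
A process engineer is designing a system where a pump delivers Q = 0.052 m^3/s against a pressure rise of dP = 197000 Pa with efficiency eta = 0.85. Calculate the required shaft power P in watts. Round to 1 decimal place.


P = Q * dP / eta
P = 0.052 * 197000 / 0.85
P = 10244.0 / 0.85
P = 12051.8 W


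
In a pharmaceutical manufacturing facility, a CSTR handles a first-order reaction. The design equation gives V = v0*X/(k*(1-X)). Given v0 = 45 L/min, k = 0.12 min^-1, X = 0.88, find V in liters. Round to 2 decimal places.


V = v0 * X / (k * (1 - X))
V = 45 * 0.88 / (0.12 * (1 - 0.88))
V = 39.6 / (0.12 * 0.12)
V = 39.6 / 0.0144
V = 2750.00 L


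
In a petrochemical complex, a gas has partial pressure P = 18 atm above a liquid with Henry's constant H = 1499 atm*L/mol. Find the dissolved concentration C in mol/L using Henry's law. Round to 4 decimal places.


C = P / H
C = 18 / 1499
C = 0.0120 mol/L


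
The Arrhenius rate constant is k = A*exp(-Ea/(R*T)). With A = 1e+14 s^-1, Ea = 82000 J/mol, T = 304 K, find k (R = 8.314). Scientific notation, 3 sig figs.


k = A * exp(-Ea/(R*T))
k = 1e+14 * exp(-82000 / (8.314 * 304))
k = 1e+14 * exp(-32.44369)
k = 8.13e-01


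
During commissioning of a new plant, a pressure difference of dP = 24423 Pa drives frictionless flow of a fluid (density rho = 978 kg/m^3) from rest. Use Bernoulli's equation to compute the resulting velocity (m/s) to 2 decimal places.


v = sqrt(2*dP/rho)
v = sqrt(2*24423/978)
v = sqrt(49.944785)
v = 7.07 m/s


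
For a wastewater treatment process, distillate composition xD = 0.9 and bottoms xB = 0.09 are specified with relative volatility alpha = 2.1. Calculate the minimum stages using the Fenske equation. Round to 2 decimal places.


N_min = ln((xD*(1-xB))/(xB*(1-xD))) / ln(alpha)
Numerator inside ln: 0.819 / 0.009 = 91.0
ln(91.0) = 4.51086
ln(alpha) = ln(2.1) = 0.741937
N_min = 4.51086 / 0.741937 = 6.08


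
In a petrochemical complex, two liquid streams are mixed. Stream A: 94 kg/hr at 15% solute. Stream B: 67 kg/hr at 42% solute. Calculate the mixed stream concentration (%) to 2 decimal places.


Mass balance on solute: F1*x1 + F2*x2 = F3*x3
F3 = F1 + F2 = 94 + 67 = 161 kg/hr
x3 = (F1*x1 + F2*x2)/F3
x3 = (94*0.15 + 67*0.42) / 161
x3 = 26.24%


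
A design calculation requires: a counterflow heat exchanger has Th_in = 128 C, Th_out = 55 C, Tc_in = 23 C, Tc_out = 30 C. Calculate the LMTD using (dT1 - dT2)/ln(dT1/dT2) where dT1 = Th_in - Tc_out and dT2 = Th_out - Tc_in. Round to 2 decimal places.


dT1 = Th_in - Tc_out = 128 - 30 = 98
dT2 = Th_out - Tc_in = 55 - 23 = 32
LMTD = (dT1 - dT2) / ln(dT1/dT2)
LMTD = (98 - 32) / ln(98/32)
LMTD = 58.97 K


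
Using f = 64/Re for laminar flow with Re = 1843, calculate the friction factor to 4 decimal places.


f = 64 / Re
f = 64 / 1843
f = 0.0347


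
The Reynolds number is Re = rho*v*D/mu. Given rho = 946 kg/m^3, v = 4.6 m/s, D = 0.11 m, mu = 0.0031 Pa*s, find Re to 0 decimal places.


Re = rho * v * D / mu
Re = 946 * 4.6 * 0.11 / 0.0031
Re = 478.676 / 0.0031
Re = 154412


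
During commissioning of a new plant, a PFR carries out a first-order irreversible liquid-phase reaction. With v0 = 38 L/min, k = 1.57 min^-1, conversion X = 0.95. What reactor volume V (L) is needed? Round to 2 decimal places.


V = (v0/k) * ln(1/(1-X))
V = (38/1.57) * ln(1/(1-0.95))
V = 24.203822 * ln(20.0)
V = 24.203822 * 2.995732
V = 72.51 L


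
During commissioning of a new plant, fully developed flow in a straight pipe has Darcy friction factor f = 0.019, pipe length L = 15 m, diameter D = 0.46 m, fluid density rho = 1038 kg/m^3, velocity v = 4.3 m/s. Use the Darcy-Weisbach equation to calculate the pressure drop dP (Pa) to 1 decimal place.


dP = f * (L/D) * (rho*v^2/2)
dP = 0.019 * (15/0.46) * (1038*4.3^2/2)
L/D = 32.60869565
rho*v^2/2 = 1038*18.49/2 = 9596.31
dP = 0.019 * 32.60869565 * 9596.31
dP = 5945.5 Pa


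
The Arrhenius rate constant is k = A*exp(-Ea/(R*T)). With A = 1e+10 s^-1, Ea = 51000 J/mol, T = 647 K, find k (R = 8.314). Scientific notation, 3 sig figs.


k = A * exp(-Ea/(R*T))
k = 1e+10 * exp(-51000 / (8.314 * 647))
k = 1e+10 * exp(-9.481038)
k = 7.63e+05


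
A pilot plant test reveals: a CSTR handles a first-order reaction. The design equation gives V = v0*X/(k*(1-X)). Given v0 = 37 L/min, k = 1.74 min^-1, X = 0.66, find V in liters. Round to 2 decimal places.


V = v0 * X / (k * (1 - X))
V = 37 * 0.66 / (1.74 * (1 - 0.66))
V = 24.42 / (1.74 * 0.34)
V = 24.42 / 0.5916
V = 41.28 L


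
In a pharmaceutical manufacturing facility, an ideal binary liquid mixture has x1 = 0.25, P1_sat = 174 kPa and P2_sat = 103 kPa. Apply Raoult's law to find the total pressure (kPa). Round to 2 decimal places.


P = x1*P1_sat + x2*P2_sat
x2 = 1 - x1 = 1 - 0.25 = 0.75
P = 0.25*174 + 0.75*103
P = 43.5 + 77.25
P = 120.75 kPa


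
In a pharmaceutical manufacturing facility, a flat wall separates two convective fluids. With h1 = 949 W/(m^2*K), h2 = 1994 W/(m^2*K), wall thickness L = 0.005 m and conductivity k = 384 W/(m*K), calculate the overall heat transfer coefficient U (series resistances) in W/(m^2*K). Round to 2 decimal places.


1/U = 1/h1 + L/k + 1/h2
1/U = 1/949 + 0.005/384 + 1/1994
1/U = 0.0010537408 + 1.30208e-05 + 0.0005015045
1/U = 0.0015682661
U = 637.65 W/(m^2*K)


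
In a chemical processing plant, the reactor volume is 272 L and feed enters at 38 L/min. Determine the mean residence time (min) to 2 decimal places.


tau = V / v0
tau = 272 / 38
tau = 7.16 min


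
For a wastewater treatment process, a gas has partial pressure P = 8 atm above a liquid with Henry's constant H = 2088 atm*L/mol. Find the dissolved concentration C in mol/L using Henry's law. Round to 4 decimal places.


C = P / H
C = 8 / 2088
C = 0.0038 mol/L


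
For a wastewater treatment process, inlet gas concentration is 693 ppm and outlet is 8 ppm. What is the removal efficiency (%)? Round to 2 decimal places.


Efficiency = (G_in - G_out) / G_in * 100%
Efficiency = (693 - 8) / 693 * 100
Efficiency = 685 / 693 * 100
Efficiency = 98.85%


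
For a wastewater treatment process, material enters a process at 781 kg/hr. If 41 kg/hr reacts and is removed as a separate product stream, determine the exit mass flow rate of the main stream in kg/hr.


Steady-state mass balance on the main outlet: F_out = F_in - F_removed
F_out = 781 - 41
F_out = 740 kg/hr


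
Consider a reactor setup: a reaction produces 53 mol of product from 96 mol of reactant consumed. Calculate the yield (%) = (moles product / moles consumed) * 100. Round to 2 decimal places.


Yield = (moles product / moles consumed) * 100%
Yield = (53 / 96) * 100
Yield = 0.5521 * 100
Yield = 55.21%


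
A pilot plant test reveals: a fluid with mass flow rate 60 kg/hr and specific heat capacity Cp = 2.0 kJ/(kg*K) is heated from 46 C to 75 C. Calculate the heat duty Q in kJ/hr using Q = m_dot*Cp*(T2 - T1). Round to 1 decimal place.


Q = m_dot * Cp * (T2 - T1)
Q = 60 * 2.0 * (75 - 46)
Q = 60 * 2.0 * 29
Q = 3480.0 kJ/hr


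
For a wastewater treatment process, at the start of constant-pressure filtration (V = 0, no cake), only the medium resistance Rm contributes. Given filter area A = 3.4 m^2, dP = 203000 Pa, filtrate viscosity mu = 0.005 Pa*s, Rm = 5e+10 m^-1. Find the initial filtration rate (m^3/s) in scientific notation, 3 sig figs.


rate = A * dP / (mu * Rm)
rate = 3.4 * 203000 / (0.005 * 5e+10)
rate = 690200.0 / 2.500e+08
rate = 2.76e-03 m^3/s


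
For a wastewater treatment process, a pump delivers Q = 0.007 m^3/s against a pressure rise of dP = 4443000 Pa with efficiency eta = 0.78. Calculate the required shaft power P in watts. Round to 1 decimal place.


P = Q * dP / eta
P = 0.007 * 4443000 / 0.78
P = 31101.0 / 0.78
P = 39873.1 W


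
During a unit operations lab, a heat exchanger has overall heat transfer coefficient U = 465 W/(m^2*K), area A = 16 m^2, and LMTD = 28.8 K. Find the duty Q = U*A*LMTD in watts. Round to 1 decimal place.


Q = U * A * LMTD
Q = 465 * 16 * 28.8
Q = 214272.0 W


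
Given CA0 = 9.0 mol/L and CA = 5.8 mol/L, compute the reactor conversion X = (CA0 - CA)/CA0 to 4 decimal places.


X = (CA0 - CA) / CA0
X = (9.0 - 5.8) / 9.0
X = 3.2 / 9.0
X = 0.3556


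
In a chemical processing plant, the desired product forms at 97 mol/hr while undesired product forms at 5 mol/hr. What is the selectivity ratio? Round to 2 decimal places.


S = desired product rate / undesired product rate
S = 97 / 5
S = 19.40


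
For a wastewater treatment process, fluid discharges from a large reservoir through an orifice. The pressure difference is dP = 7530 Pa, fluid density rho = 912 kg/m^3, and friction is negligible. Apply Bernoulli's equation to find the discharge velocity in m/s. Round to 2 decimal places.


v = sqrt(2*dP/rho)
v = sqrt(2*7530/912)
v = sqrt(16.513158)
v = 4.06 m/s


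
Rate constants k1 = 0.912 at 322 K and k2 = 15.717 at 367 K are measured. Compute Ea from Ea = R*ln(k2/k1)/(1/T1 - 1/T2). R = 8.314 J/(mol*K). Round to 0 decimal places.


Ea = R * ln(k2/k1) / (1/T1 - 1/T2)
ln(k2/k1) = ln(15.717/0.912) = 2.8468582
1/T1 - 1/T2 = 1/322 - 1/367 = 0.000380794422
Ea = 8.314 * 2.8468582 / 0.000380794422
Ea = 62156 J/mol


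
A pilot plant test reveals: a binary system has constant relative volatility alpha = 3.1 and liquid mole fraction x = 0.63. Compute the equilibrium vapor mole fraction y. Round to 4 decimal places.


y = alpha*x / (1 + (alpha-1)*x)
y = 3.1*0.63 / (1 + (3.1-1)*0.63)
y = 1.953 / (1 + 1.323)
y = 1.953 / 2.323
y = 0.8407


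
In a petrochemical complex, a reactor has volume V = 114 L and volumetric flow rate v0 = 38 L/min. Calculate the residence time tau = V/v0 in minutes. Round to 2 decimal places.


tau = V / v0
tau = 114 / 38
tau = 3.00 min


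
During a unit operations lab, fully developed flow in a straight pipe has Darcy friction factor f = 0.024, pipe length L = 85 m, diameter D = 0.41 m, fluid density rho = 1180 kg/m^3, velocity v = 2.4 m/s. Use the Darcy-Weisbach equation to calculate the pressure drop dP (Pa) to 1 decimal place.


dP = f * (L/D) * (rho*v^2/2)
dP = 0.024 * (85/0.41) * (1180*2.4^2/2)
L/D = 207.31707317
rho*v^2/2 = 1180*5.76/2 = 3398.4
dP = 0.024 * 207.31707317 * 3398.4
dP = 16909.1 Pa


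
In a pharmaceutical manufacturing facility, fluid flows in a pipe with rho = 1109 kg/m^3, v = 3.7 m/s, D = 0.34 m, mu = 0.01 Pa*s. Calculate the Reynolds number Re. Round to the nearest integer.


Re = rho * v * D / mu
Re = 1109 * 3.7 * 0.34 / 0.01
Re = 1395.122 / 0.01
Re = 139512


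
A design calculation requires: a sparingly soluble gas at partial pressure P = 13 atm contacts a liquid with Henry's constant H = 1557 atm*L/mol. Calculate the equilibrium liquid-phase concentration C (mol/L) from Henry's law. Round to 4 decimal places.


C = P / H
C = 13 / 1557
C = 0.0083 mol/L


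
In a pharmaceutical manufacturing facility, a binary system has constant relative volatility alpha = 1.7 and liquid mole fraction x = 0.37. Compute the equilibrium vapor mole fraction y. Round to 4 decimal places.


y = alpha*x / (1 + (alpha-1)*x)
y = 1.7*0.37 / (1 + (1.7-1)*0.37)
y = 0.629 / (1 + 0.259)
y = 0.629 / 1.259
y = 0.4996


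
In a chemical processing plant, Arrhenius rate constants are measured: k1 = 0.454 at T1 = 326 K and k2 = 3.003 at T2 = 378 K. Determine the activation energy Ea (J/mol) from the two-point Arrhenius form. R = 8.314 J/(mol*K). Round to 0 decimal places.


Ea = R * ln(k2/k1) / (1/T1 - 1/T2)
ln(k2/k1) = ln(3.003/0.454) = 1.8892699
1/T1 - 1/T2 = 1/326 - 1/378 = 0.000421982017
Ea = 8.314 * 1.8892699 / 0.000421982017
Ea = 37223 J/mol


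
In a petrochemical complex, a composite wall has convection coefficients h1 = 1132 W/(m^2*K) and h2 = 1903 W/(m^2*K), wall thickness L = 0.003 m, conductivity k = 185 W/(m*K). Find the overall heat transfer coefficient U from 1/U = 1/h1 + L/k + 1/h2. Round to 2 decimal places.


1/U = 1/h1 + L/k + 1/h2
1/U = 1/1132 + 0.003/185 + 1/1903
1/U = 0.0008833922 + 1.62162e-05 + 0.0005254861
1/U = 0.0014250945
U = 701.71 W/(m^2*K)


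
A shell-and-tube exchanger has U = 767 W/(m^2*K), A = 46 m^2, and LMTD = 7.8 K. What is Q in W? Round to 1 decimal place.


Q = U * A * LMTD
Q = 767 * 46 * 7.8
Q = 275199.6 W


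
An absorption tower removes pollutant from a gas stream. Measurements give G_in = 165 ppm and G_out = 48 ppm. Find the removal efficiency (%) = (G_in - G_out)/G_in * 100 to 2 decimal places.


Efficiency = (G_in - G_out) / G_in * 100%
Efficiency = (165 - 48) / 165 * 100
Efficiency = 117 / 165 * 100
Efficiency = 70.91%


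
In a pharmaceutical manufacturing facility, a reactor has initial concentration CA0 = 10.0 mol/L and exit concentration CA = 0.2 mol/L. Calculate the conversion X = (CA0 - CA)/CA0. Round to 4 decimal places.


X = (CA0 - CA) / CA0
X = (10.0 - 0.2) / 10.0
X = 9.8 / 10.0
X = 0.9800


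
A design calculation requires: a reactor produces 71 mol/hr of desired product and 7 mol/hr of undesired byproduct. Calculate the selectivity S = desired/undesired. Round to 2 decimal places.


S = desired product rate / undesired product rate
S = 71 / 7
S = 10.14


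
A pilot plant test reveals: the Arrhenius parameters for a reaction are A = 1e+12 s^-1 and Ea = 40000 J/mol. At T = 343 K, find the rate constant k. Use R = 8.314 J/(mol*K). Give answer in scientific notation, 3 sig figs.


k = A * exp(-Ea/(R*T))
k = 1e+12 * exp(-40000 / (8.314 * 343))
k = 1e+12 * exp(-14.026711)
k = 8.10e+05


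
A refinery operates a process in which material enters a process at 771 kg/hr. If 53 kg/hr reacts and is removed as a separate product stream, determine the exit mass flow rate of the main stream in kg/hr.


Steady-state mass balance on the main outlet: F_out = F_in - F_removed
F_out = 771 - 53
F_out = 718 kg/hr


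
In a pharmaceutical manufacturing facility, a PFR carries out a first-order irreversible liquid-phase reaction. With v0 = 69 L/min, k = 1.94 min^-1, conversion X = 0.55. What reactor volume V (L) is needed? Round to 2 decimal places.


V = (v0/k) * ln(1/(1-X))
V = (69/1.94) * ln(1/(1-0.55))
V = 35.56701 * ln(2.222222)
V = 35.56701 * 0.798508
V = 28.40 L
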